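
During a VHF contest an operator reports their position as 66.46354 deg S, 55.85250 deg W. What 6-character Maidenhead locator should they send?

Offset from 180°W / 90°S: lon 124.1475°, lat 23.5365°.
Field: 124.1475/20 → 6 → G, 23.5365/10 → 2 → C; chars GC.
Square: 4.1475/2 → 2, 3.5365/1 → 3; chars 23.
Subsquare: 0.1475/0.0833333 → 1 → b, 0.5365/0.0416667 → 12 → m; chars bm.

GC23bm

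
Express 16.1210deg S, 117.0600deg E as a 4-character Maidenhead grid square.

OH83

Offset from 180°W / 90°S: lon 297.06°, lat 73.88°.
Field (20°×10°, letters A–R): 297.06/20 → 14 → O, 73.88/10 → 7 → H; chars OH.
Square (2°×1°, digits 0–9): 17.06/2 → 8, 3.88/1 → 3; chars 83.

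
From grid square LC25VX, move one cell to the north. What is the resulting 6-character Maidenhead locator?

LC26va

Latitude subsquare x = 23; +1 → 24, wraps to 0 = a, carry into square.
Latitude square 5; +1 → 6.
The longitude characters are unchanged.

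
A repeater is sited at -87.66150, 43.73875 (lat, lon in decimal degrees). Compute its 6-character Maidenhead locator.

LA12ui

Shift to the Maidenhead origin (180°W, 90°S): lon 223.7388, lat 2.3385.
Field (20°×10°, letters A–R): 223.7388/20 → 11 → L, 2.3385/10 → 0 → A; chars LA.
Square (2°×1°, digits 0–9): 3.7388/2 → 1, 2.3385/1 → 2; chars 12.
Subsquare (5′×2.5′, letters a–x): 1.7388/0.0833333 → 20 → u, 0.3385/0.0416667 → 8 → i; chars ui.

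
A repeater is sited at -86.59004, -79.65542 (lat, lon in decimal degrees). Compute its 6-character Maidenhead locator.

FA03ej

Shift to the Maidenhead origin (180°W, 90°S): lon 100.3446, lat 3.4100.
Field: 100.3446/20 → 5 → F, 3.4100/10 → 0 → A; chars FA.
Square: 0.3446/2 → 0, 3.4100/1 → 3; chars 03.
Subsquare: 0.3446/0.0833333 → 4 → e, 0.4100/0.0416667 → 9 → j; chars ej.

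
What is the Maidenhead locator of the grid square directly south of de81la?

DE80lx

Latitude subsquare a = 0; −1 → -1, wraps to 23 = x, carry into square.
Latitude square 1; −1 → 0.
The longitude characters are unchanged.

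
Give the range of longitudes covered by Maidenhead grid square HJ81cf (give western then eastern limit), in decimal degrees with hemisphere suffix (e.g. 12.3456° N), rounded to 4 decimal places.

Field H=7, J=9: +7·20° lon, +9·10° lat → SW at lon -40°, lat 0°.
Square 8, 1: +8·2° lon, +1·1° lat → SW at lon -24°, lat 1°.
Subsquare c=2, f=5: +2·0.0833333° lon, +5·0.0416667° lat → SW at lon -23.8333°, lat 1.20833°.
Cell spans 0.0833333° lon × 0.0416667° lat.
west 23.8333° W, east 23.7500° W.

23.8333° W, 23.7500° W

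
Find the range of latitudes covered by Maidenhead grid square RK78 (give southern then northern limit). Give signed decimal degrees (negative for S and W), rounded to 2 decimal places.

18.00, 19.00

Field R=17, K=10: +17·20° lon, +10·10° lat → SW at lon 160°, lat 10°.
Square 7, 8: +7·2° lon, +8·1° lat → SW at lon 174°, lat 18°.
Cell spans 2° lon × 1° lat.
south 18.00, north 19.00.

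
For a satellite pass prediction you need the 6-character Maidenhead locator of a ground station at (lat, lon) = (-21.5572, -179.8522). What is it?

AG08bk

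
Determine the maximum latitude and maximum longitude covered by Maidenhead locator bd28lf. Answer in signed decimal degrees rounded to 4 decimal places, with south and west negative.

Field B=1, D=3: +1·20° lon, +3·10° lat → SW at lon -160°, lat -60°.
Square 2, 8: +2·2° lon, +8·1° lat → SW at lon -156°, lat -52°.
Subsquare l=11, f=5: +11·0.0833333° lon, +5·0.0416667° lat → SW at lon -155.083°, lat -51.7917°.
Cell spans 0.0833333° lon × 0.0416667° lat. NE corner is SW corner plus one full cell.
latitude -51.7500, longitude -155.0000.

-51.7500, -155.0000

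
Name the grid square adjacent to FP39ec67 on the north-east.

Longitude extended square 6; +1 → 7.
Latitude extended square 7; +1 → 8.

FP39ec78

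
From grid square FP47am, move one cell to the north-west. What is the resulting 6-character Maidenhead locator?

FP37xn

Longitude subsquare a = 0; −1 → -1, wraps to 23 = x, carry into square.
Longitude square 4; −1 → 3.
Latitude subsquare m = 12; +1 → 13 = n.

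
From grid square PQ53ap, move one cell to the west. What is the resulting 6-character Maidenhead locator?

PQ43xp

Longitude subsquare a = 0; −1 → -1, wraps to 23 = x, carry into square.
Longitude square 5; −1 → 4.
The latitude characters are unchanged.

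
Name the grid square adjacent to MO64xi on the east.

MO74ai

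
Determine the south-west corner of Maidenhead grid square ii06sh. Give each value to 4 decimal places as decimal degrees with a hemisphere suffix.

3.7083° S, 18.5000° W

Field I=8, I=8: +8·20° lon, +8·10° lat → SW at lon -20°, lat -10°.
Square 0, 6: +0·2° lon, +6·1° lat → SW at lon -20°, lat -4°.
Subsquare s=18, h=7: +18·0.0833333° lon, +7·0.0416667° lat → SW at lon -18.5°, lat -3.70833°.
latitude 3.7083° S, longitude 18.5000° W.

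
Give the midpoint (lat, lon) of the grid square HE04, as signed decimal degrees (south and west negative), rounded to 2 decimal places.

-45.50, -39.00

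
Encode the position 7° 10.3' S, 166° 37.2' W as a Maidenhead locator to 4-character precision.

Shift to the Maidenhead origin (180°W, 90°S): lon 13.38, lat 82.83.
Field: lon ⌊13.38/20⌋ = 0 → A; lat ⌊82.83/10⌋ = 8 → I.
Square: lon ⌊13.38/2⌋ = 6; lat ⌊2.83/1⌋ = 2.

AI62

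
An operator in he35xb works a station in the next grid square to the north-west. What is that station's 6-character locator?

HE35wc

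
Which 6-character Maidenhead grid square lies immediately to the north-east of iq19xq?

IQ29ar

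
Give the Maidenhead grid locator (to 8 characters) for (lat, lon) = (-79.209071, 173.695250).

Offset from 180°W / 90°S: lon 353.69525°, lat 10.79093°.
Field (20°×10°, letters A–R): 353.69525/20 → 17 → R, 10.79093/10 → 1 → B; chars RB.
Square (2°×1°, digits 0–9): 13.69525/2 → 6, 0.79093/1 → 0; chars 60.
Subsquare (5′×2.5′, letters a–x): 1.69525/0.0833333 → 20 → u, 0.79093/0.0416667 → 18 → s; chars us.
Extended square (30″×15″, digits 0–9): 0.02858/0.00833333 → 3, 0.04093/0.00416667 → 9; chars 39.

RB60us39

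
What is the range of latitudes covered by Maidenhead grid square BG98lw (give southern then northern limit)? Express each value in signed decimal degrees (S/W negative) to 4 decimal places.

-21.0833, -21.0417

Field B=1, G=6: +1·20° lon, +6·10° lat → SW at lon -160°, lat -30°.
Square 9, 8: +9·2° lon, +8·1° lat → SW at lon -142°, lat -22°.
Subsquare l=11, w=22: +11·0.0833333° lon, +22·0.0416667° lat → SW at lon -141.083°, lat -21.0833°.
Cell spans 0.0833333° lon × 0.0416667° lat.
south -21.0833, north -21.0417.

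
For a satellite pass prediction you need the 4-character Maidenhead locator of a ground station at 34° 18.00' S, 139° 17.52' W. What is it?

CF05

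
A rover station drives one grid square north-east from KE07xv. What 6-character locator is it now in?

Longitude subsquare x = 23; +1 → 24, wraps to 0 = a, carry into square.
Longitude square 0; +1 → 1.
Latitude subsquare v = 21; +1 → 22 = w.

KE17aw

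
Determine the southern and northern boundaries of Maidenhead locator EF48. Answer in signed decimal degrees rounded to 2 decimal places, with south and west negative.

Field E=4, F=5: +4·20° lon, +5·10° lat → SW at lon -100°, lat -40°.
Square 4, 8: +4·2° lon, +8·1° lat → SW at lon -92°, lat -32°.
Cell spans 2° lon × 1° lat.
south -32.00, north -31.00.

-32.00, -31.00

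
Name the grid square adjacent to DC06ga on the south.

Latitude subsquare a = 0; −1 → -1, wraps to 23 = x, carry into square.
Latitude square 6; −1 → 5.
The longitude characters are unchanged.

DC05gx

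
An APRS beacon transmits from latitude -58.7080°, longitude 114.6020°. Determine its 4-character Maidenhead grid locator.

Offset from 180°W / 90°S: lon 294.60°, lat 31.29°.
Field: 294.60/20 → 14 → O, 31.29/10 → 3 → D; chars OD.
Square: 14.60/2 → 7, 1.29/1 → 1; chars 71.

OD71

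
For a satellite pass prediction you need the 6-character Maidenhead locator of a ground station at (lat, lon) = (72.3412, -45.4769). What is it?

GQ72gi

Shift to the Maidenhead origin (180°W, 90°S): lon 134.5231, lat 162.3412.
Field: 134.5231/20 → 6 → G, 162.3412/10 → 16 → Q; chars GQ.
Square: 14.5231/2 → 7, 2.3412/1 → 2; chars 72.
Subsquare: 0.5231/0.0833333 → 6 → g, 0.3412/0.0416667 → 8 → i; chars gi.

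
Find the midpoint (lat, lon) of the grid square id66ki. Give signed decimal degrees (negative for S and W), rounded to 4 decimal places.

-53.6458, -7.1250

Field I=8, D=3: +8·20° lon, +3·10° lat → SW at lon -20°, lat -60°.
Square 6, 6: +6·2° lon, +6·1° lat → SW at lon -8°, lat -54°.
Subsquare k=10, i=8: +10·0.0833333° lon, +8·0.0416667° lat → SW at lon -7.16667°, lat -53.6667°.
Cell spans 0.0833333° lon × 0.0416667° lat. Centre is SW corner plus half of each.
latitude -53.6458, longitude -7.1250.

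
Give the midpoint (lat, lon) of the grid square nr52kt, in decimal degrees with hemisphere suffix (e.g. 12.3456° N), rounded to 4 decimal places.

82.8125° N, 90.8750° E

Field N=13, R=17: +13·20° lon, +17·10° lat → SW at lon 80°, lat 80°.
Square 5, 2: +5·2° lon, +2·1° lat → SW at lon 90°, lat 82°.
Subsquare k=10, t=19: +10·0.0833333° lon, +19·0.0416667° lat → SW at lon 90.8333°, lat 82.7917°.
Cell spans 0.0833333° lon × 0.0416667° lat. Centre is SW corner plus half of each.
latitude 82.8125° N, longitude 90.8750° E.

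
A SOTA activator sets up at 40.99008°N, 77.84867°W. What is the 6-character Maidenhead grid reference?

FN10bx

Shift to the Maidenhead origin (180°W, 90°S): lon 102.1513, lat 130.9901.
Field: 102.1513/20 → 5 → F, 130.9901/10 → 13 → N; chars FN.
Square: 2.1513/2 → 1, 0.9901/1 → 0; chars 10.
Subsquare: 0.1513/0.0833333 → 1 → b, 0.9901/0.0416667 → 23 → x; chars bx.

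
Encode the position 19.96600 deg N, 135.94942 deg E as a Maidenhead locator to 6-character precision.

PK79xx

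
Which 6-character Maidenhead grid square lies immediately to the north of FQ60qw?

Latitude subsquare w = 22; +1 → 23 = x.
The longitude characters are unchanged.

FQ60qx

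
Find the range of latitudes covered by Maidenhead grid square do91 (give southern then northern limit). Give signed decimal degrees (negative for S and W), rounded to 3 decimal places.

51.000, 52.000

Field D=3, O=14: +3·20° lon, +14·10° lat → SW at lon -120°, lat 50°.
Square 9, 1: +9·2° lon, +1·1° lat → SW at lon -102°, lat 51°.
Cell spans 2° lon × 1° lat.
south 51.000, north 52.000.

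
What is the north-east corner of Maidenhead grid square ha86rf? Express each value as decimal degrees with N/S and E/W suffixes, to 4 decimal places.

Field H=7, A=0: +7·20° lon, +0·10° lat → SW at lon -40°, lat -90°.
Square 8, 6: +8·2° lon, +6·1° lat → SW at lon -24°, lat -84°.
Subsquare r=17, f=5: +17·0.0833333° lon, +5·0.0416667° lat → SW at lon -22.5833°, lat -83.7917°.
Cell spans 0.0833333° lon × 0.0416667° lat. NE corner is SW corner plus one full cell.
latitude 83.7500° S, longitude 22.5000° W.

83.7500° S, 22.5000° W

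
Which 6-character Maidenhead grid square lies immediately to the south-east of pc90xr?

Longitude subsquare x = 23; +1 → 24, wraps to 0 = a, carry into square.
Longitude square 9; +1 → 10, wraps to 0, carry into field.
Longitude field P = 15; +1 → 16 = Q.
Latitude subsquare r = 17; −1 → 16 = q.

QC00aq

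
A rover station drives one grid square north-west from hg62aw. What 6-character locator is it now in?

HG52xx

Longitude subsquare a = 0; −1 → -1, wraps to 23 = x, carry into square.
Longitude square 6; −1 → 5.
Latitude subsquare w = 22; +1 → 23 = x.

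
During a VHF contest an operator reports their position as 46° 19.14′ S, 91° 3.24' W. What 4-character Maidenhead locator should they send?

EE43

Shift to the Maidenhead origin (180°W, 90°S): lon 88.95, lat 43.68.
Field (20°×10°, letters A–R): 88.95/20 → 4 → E, 43.68/10 → 4 → E; chars EE.
Square (2°×1°, digits 0–9): 8.95/2 → 4, 3.68/1 → 3; chars 43.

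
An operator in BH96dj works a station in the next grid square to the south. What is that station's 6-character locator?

BH96di

Latitude subsquare j = 9; −1 → 8 = i.
The longitude characters are unchanged.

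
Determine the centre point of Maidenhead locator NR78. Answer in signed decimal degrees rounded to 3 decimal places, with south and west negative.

88.500, 95.000

Field N=13, R=17: +13·20° lon, +17·10° lat → SW at lon 80°, lat 80°.
Square 7, 8: +7·2° lon, +8·1° lat → SW at lon 94°, lat 88°.
Cell spans 2° lon × 1° lat. Centre is SW corner plus half of each.
latitude 88.500, longitude 95.000.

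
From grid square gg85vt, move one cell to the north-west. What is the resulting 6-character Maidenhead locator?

Longitude subsquare v = 21; −1 → 20 = u.
Latitude subsquare t = 19; +1 → 20 = u.

GG85uu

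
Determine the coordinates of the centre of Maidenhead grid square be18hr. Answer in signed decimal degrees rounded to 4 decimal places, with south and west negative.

-41.2708, -157.3750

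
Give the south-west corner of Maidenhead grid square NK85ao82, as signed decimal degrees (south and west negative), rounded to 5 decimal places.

Field N=13, K=10: +13·20° lon, +10·10° lat → SW at lon 80°, lat 10°.
Square 8, 5: +8·2° lon, +5·1° lat → SW at lon 96°, lat 15°.
Subsquare a=0, o=14: +0·0.0833333° lon, +14·0.0416667° lat → SW at lon 96°, lat 15.5833°.
Extended square 8, 2: +8·0.00833333° lon, +2·0.00416667° lat → SW at lon 96.0667°, lat 15.5917°.
latitude 15.59167, longitude 96.06667.

15.59167, 96.06667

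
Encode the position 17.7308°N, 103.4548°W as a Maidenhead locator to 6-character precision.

Shift to the Maidenhead origin (180°W, 90°S): lon 76.5452, lat 107.7308.
Field (20°×10°, letters A–R): 76.5452/20 → 3 → D, 107.7308/10 → 10 → K; chars DK.
Square (2°×1°, digits 0–9): 16.5452/2 → 8, 7.7308/1 → 7; chars 87.
Subsquare (5′×2.5′, letters a–x): 0.5452/0.0833333 → 6 → g, 0.7308/0.0416667 → 17 → r; chars gr.

DK87gr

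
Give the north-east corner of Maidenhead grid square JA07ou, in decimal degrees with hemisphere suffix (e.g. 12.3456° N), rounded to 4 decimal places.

Field J=9, A=0: +9·20° lon, +0·10° lat → SW at lon 0°, lat -90°.
Square 0, 7: +0·2° lon, +7·1° lat → SW at lon 0°, lat -83°.
Subsquare o=14, u=20: +14·0.0833333° lon, +20·0.0416667° lat → SW at lon 1.16667°, lat -82.1667°.
Cell spans 0.0833333° lon × 0.0416667° lat. NE corner is SW corner plus one full cell.
latitude 82.1250° S, longitude 1.2500° E.

82.1250° S, 1.2500° E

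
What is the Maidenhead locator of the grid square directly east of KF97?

LF07

Longitude square 9; +1 → 10, wraps to 0, carry into field.
Longitude field K = 10; +1 → 11 = L.
The latitude characters are unchanged.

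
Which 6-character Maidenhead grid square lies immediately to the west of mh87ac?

MH77xc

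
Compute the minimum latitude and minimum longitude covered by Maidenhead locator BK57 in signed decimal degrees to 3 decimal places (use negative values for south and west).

Field B=1, K=10: +1·20° lon, +10·10° lat → SW at lon -160°, lat 10°.
Square 5, 7: +5·2° lon, +7·1° lat → SW at lon -150°, lat 17°.
latitude 17.000, longitude -150.000.

17.000, -150.000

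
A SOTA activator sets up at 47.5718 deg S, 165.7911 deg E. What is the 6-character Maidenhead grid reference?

RE22vk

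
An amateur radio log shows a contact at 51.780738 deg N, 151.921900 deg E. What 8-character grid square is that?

Shift to the Maidenhead origin (180°W, 90°S): lon 331.92190, lat 141.78074.
Field: 331.92190/20 → 16 → Q, 141.78074/10 → 14 → O; chars QO.
Square: 11.92190/2 → 5, 1.78074/1 → 1; chars 51.
Subsquare: 1.92190/0.0833333 → 23 → x, 0.78074/0.0416667 → 18 → s; chars xs.
Extended square: 0.00523/0.00833333 → 0, 0.03074/0.00416667 → 7; chars 07.

QO51xs07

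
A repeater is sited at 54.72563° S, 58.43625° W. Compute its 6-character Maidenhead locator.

GD05sg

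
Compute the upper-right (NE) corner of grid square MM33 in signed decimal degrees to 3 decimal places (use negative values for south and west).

Field M=12, M=12: +12·20° lon, +12·10° lat → SW at lon 60°, lat 30°.
Square 3, 3: +3·2° lon, +3·1° lat → SW at lon 66°, lat 33°.
Cell spans 2° lon × 1° lat. NE corner is SW corner plus one full cell.
latitude 34.000, longitude 68.000.

34.000, 68.000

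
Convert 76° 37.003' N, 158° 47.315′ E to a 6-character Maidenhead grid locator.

Add 180° to longitude and 90° to latitude: 338.7886, 166.6167.
Field: lon ⌊338.7886/20⌋ = 16 → Q; lat ⌊166.6167/10⌋ = 16 → Q.
Square: lon ⌊18.7886/2⌋ = 9; lat ⌊6.6167/1⌋ = 6.
Subsquare: lon ⌊0.7886/0.0833333⌋ = 9 → j; lat ⌊0.6167/0.0416667⌋ = 14 → o.

QQ96jo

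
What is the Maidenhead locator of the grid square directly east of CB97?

Longitude square 9; +1 → 10, wraps to 0, carry into field.
Longitude field C = 2; +1 → 3 = D.
The latitude characters are unchanged.

DB07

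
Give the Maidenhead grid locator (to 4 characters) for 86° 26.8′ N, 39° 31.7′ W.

HR06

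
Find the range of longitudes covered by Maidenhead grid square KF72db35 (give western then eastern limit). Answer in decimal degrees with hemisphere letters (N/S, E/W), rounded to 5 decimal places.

34.27500° E, 34.28333° E

Field K=10, F=5: +10·20° lon, +5·10° lat → SW at lon 20°, lat -40°.
Square 7, 2: +7·2° lon, +2·1° lat → SW at lon 34°, lat -38°.
Subsquare d=3, b=1: +3·0.0833333° lon, +1·0.0416667° lat → SW at lon 34.25°, lat -37.9583°.
Extended square 3, 5: +3·0.00833333° lon, +5·0.00416667° lat → SW at lon 34.275°, lat -37.9375°.
Cell spans 0.00833333° lon × 0.00416667° lat.
west 34.27500° E, east 34.28333° E.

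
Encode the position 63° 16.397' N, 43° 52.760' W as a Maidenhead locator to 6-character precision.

GP83bg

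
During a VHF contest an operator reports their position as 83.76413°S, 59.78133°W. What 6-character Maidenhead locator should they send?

Add 180° to longitude and 90° to latitude: 120.2187, 6.2359.
Field: 120.2187/20 → 6 → G, 6.2359/10 → 0 → A; chars GA.
Square: 0.2187/2 → 0, 6.2359/1 → 6; chars 06.
Subsquare: 0.2187/0.0833333 → 2 → c, 0.2359/0.0416667 → 5 → f; chars cf.

GA06cf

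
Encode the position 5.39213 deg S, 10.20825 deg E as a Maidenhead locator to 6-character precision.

Shift to the Maidenhead origin (180°W, 90°S): lon 190.2082, lat 84.6079.
Field: lon ⌊190.2082/20⌋ = 9 → J; lat ⌊84.6079/10⌋ = 8 → I.
Square: lon ⌊10.2082/2⌋ = 5; lat ⌊4.6079/1⌋ = 4.
Subsquare: lon ⌊0.2082/0.0833333⌋ = 2 → c; lat ⌊0.6079/0.0416667⌋ = 14 → o.

JI54co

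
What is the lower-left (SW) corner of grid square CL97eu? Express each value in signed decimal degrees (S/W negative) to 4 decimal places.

27.8333, -121.6667

Field C=2, L=11: +2·20° lon, +11·10° lat → SW at lon -140°, lat 20°.
Square 9, 7: +9·2° lon, +7·1° lat → SW at lon -122°, lat 27°.
Subsquare e=4, u=20: +4·0.0833333° lon, +20·0.0416667° lat → SW at lon -121.667°, lat 27.8333°.
latitude 27.8333, longitude -121.6667.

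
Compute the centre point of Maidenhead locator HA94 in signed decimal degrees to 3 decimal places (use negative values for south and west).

-85.500, -21.000

Field H=7, A=0: +7·20° lon, +0·10° lat → SW at lon -40°, lat -90°.
Square 9, 4: +9·2° lon, +4·1° lat → SW at lon -22°, lat -86°.
Cell spans 2° lon × 1° lat. Centre is SW corner plus half of each.
latitude -85.500, longitude -21.000.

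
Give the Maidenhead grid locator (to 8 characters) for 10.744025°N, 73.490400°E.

Offset from 180°W / 90°S: lon 253.49040°, lat 100.74402°.
Field: lon ⌊253.49040/20⌋ = 12 → M; lat ⌊100.74402/10⌋ = 10 → K.
Square: lon ⌊13.49040/2⌋ = 6; lat ⌊0.74402/1⌋ = 0.
Subsquare: lon ⌊1.49040/0.0833333⌋ = 17 → r; lat ⌊0.74402/0.0416667⌋ = 17 → r.
Extended square: lon ⌊0.07373/0.00833333⌋ = 8; lat ⌊0.03569/0.00416667⌋ = 8.

MK60rr88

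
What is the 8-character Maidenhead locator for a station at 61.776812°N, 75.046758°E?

MP71ms56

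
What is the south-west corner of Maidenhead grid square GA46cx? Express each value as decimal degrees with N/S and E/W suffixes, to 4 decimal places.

83.0417° S, 51.8333° W

Field G=6, A=0: +6·20° lon, +0·10° lat → SW at lon -60°, lat -90°.
Square 4, 6: +4·2° lon, +6·1° lat → SW at lon -52°, lat -84°.
Subsquare c=2, x=23: +2·0.0833333° lon, +23·0.0416667° lat → SW at lon -51.8333°, lat -83.0417°.
latitude 83.0417° S, longitude 51.8333° W.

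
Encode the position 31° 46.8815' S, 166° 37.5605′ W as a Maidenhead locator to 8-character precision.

AF68qf42

Offset from 180°W / 90°S: lon 13.37399°, lat 58.21864°.
Field: 13.37399/20 → 0 → A, 58.21864/10 → 5 → F; chars AF.
Square: 13.37399/2 → 6, 8.21864/1 → 8; chars 68.
Subsquare: 1.37399/0.0833333 → 16 → q, 0.21864/0.0416667 → 5 → f; chars qf.
Extended square: 0.04066/0.00833333 → 4, 0.01031/0.00416667 → 2; chars 42.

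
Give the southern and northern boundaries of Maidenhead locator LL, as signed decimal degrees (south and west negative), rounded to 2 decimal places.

20.00, 30.00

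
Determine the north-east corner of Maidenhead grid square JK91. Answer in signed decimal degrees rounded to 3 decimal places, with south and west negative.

12.000, 20.000

Field J=9, K=10: +9·20° lon, +10·10° lat → SW at lon 0°, lat 10°.
Square 9, 1: +9·2° lon, +1·1° lat → SW at lon 18°, lat 11°.
Cell spans 2° lon × 1° lat. NE corner is SW corner plus one full cell.
latitude 12.000, longitude 20.000.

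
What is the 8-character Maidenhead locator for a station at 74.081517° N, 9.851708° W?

IQ54bb79

Offset from 180°W / 90°S: lon 170.14829°, lat 164.08152°.
Field (20°×10°, letters A–R): 170.14829/20 → 8 → I, 164.08152/10 → 16 → Q; chars IQ.
Square (2°×1°, digits 0–9): 10.14829/2 → 5, 4.08152/1 → 4; chars 54.
Subsquare (5′×2.5′, letters a–x): 0.14829/0.0833333 → 1 → b, 0.08152/0.0416667 → 1 → b; chars bb.
Extended square (30″×15″, digits 0–9): 0.06496/0.00833333 → 7, 0.03985/0.00416667 → 9; chars 79.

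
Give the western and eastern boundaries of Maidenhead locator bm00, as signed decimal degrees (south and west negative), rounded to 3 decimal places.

-160.000, -158.000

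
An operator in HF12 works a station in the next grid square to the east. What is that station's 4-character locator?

HF22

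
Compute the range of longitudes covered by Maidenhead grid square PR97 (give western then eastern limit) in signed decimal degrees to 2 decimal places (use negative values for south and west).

138.00, 140.00

Field P=15, R=17: +15·20° lon, +17·10° lat → SW at lon 120°, lat 80°.
Square 9, 7: +9·2° lon, +7·1° lat → SW at lon 138°, lat 87°.
Cell spans 2° lon × 1° lat.
west 138.00, east 140.00.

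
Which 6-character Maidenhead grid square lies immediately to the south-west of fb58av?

Longitude subsquare a = 0; −1 → -1, wraps to 23 = x, carry into square.
Longitude square 5; −1 → 4.
Latitude subsquare v = 21; −1 → 20 = u.

FB48xu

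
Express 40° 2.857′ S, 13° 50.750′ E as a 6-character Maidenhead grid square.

JE69ww

Add 180° to longitude and 90° to latitude: 193.8458, 49.9524.
Field: 193.8458/20 → 9 → J, 49.9524/10 → 4 → E; chars JE.
Square: 13.8458/2 → 6, 9.9524/1 → 9; chars 69.
Subsquare: 1.8458/0.0833333 → 22 → w, 0.9524/0.0416667 → 22 → w; chars ww.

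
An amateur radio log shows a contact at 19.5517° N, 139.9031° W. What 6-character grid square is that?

CK09bn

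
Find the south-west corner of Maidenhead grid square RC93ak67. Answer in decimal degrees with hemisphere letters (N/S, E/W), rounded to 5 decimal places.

66.55417° S, 178.05000° E

Field R=17, C=2: +17·20° lon, +2·10° lat → SW at lon 160°, lat -70°.
Square 9, 3: +9·2° lon, +3·1° lat → SW at lon 178°, lat -67°.
Subsquare a=0, k=10: +0·0.0833333° lon, +10·0.0416667° lat → SW at lon 178°, lat -66.5833°.
Extended square 6, 7: +6·0.00833333° lon, +7·0.00416667° lat → SW at lon 178.05°, lat -66.5542°.
latitude 66.55417° S, longitude 178.05000° E.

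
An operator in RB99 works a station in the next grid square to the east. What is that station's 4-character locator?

Longitude square 9; +1 → 10, wraps to 0, carry into field.
Longitude field R = 17; +1 → 18, wraps to 0 = A, wrapping around the antimeridian.
The latitude characters are unchanged.

AB09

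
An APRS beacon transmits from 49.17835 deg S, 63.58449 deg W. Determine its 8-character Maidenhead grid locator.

Offset from 180°W / 90°S: lon 116.41551°, lat 40.82165°.
Field (20°×10°, letters A–R): lon ⌊116.41551/20⌋ = 5 → F; lat ⌊40.82165/10⌋ = 4 → E.
Square (2°×1°, digits 0–9): lon ⌊16.41551/2⌋ = 8; lat ⌊0.82165/1⌋ = 0.
Subsquare (5′×2.5′, letters a–x): lon ⌊0.41551/0.0833333⌋ = 4 → e; lat ⌊0.82165/0.0416667⌋ = 19 → t.
Extended square (30″×15″, digits 0–9): lon ⌊0.08218/0.00833333⌋ = 9; lat ⌊0.02998/0.00416667⌋ = 7.

FE80et97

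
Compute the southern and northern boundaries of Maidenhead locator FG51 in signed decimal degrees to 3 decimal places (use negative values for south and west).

-29.000, -28.000

Field F=5, G=6: +5·20° lon, +6·10° lat → SW at lon -80°, lat -30°.
Square 5, 1: +5·2° lon, +1·1° lat → SW at lon -70°, lat -29°.
Cell spans 2° lon × 1° lat.
south -29.000, north -28.000.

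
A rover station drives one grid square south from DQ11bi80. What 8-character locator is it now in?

Latitude extended square 0; −1 → -1, wraps to 9, carry into subsquare.
Latitude subsquare i = 8; −1 → 7 = h.
The longitude characters are unchanged.

DQ11bh89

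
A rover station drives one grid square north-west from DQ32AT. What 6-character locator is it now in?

DQ22xu

Longitude subsquare a = 0; −1 → -1, wraps to 23 = x, carry into square.
Longitude square 3; −1 → 2.
Latitude subsquare t = 19; +1 → 20 = u.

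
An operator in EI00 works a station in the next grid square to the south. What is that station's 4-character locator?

EH09

Latitude square 0; −1 → -1, wraps to 9, carry into field.
Latitude field I = 8; −1 → 7 = H.
The longitude characters are unchanged.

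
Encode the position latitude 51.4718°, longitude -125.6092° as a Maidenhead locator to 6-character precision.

CO71el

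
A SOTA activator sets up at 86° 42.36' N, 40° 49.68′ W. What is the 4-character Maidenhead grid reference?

GR96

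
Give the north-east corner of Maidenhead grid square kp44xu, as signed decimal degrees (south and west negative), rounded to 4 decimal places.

Field K=10, P=15: +10·20° lon, +15·10° lat → SW at lon 20°, lat 60°.
Square 4, 4: +4·2° lon, +4·1° lat → SW at lon 28°, lat 64°.
Subsquare x=23, u=20: +23·0.0833333° lon, +20·0.0416667° lat → SW at lon 29.9167°, lat 64.8333°.
Cell spans 0.0833333° lon × 0.0416667° lat. NE corner is SW corner plus one full cell.
latitude 64.8750, longitude 30.0000.

64.8750, 30.0000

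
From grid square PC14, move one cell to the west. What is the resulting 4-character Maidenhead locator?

Longitude square 1; −1 → 0.
The latitude characters are unchanged.

PC04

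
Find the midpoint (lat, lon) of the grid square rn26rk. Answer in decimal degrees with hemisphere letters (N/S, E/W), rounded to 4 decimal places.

46.4375° N, 165.4583° E

Field R=17, N=13: +17·20° lon, +13·10° lat → SW at lon 160°, lat 40°.
Square 2, 6: +2·2° lon, +6·1° lat → SW at lon 164°, lat 46°.
Subsquare r=17, k=10: +17·0.0833333° lon, +10·0.0416667° lat → SW at lon 165.417°, lat 46.4167°.
Cell spans 0.0833333° lon × 0.0416667° lat. Centre is SW corner plus half of each.
latitude 46.4375° N, longitude 165.4583° E.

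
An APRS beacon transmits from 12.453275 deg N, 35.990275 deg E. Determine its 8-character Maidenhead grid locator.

Shift to the Maidenhead origin (180°W, 90°S): lon 215.99027, lat 102.45328.
Field: 215.99027/20 → 10 → K, 102.45328/10 → 10 → K; chars KK.
Square: 15.99027/2 → 7, 2.45328/1 → 2; chars 72.
Subsquare: 1.99027/0.0833333 → 23 → x, 0.45328/0.0416667 → 10 → k; chars xk.
Extended square: 0.07361/0.00833333 → 8, 0.03661/0.00416667 → 8; chars 88.

KK72xk88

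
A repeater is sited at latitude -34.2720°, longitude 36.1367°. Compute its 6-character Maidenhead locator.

Shift to the Maidenhead origin (180°W, 90°S): lon 216.1367, lat 55.7280.
Field: 216.1367/20 → 10 → K, 55.7280/10 → 5 → F; chars KF.
Square: 16.1367/2 → 8, 5.7280/1 → 5; chars 85.
Subsquare: 0.1367/0.0833333 → 1 → b, 0.7280/0.0416667 → 17 → r; chars br.

KF85br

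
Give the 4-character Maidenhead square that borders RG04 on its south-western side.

QG93

Longitude square 0; −1 → -1, wraps to 9, carry into field.
Longitude field R = 17; −1 → 16 = Q.
Latitude square 4; −1 → 3.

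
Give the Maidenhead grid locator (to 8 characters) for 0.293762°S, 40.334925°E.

LI09eq09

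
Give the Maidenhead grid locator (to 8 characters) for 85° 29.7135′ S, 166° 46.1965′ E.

RA34jm21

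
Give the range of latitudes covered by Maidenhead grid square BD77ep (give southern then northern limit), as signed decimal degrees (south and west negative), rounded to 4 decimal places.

-52.3750, -52.3333

Field B=1, D=3: +1·20° lon, +3·10° lat → SW at lon -160°, lat -60°.
Square 7, 7: +7·2° lon, +7·1° lat → SW at lon -146°, lat -53°.
Subsquare e=4, p=15: +4·0.0833333° lon, +15·0.0416667° lat → SW at lon -145.667°, lat -52.375°.
Cell spans 0.0833333° lon × 0.0416667° lat.
south -52.3750, north -52.3333.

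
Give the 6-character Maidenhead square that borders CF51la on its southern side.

CF50lx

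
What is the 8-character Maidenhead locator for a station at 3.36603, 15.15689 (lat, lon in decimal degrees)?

JJ73ni87

Offset from 180°W / 90°S: lon 195.15689°, lat 93.36603°.
Field: 195.15689/20 → 9 → J, 93.36603/10 → 9 → J; chars JJ.
Square: 15.15689/2 → 7, 3.36603/1 → 3; chars 73.
Subsquare: 1.15689/0.0833333 → 13 → n, 0.36603/0.0416667 → 8 → i; chars ni.
Extended square: 0.07356/0.00833333 → 8, 0.03270/0.00416667 → 7; chars 87.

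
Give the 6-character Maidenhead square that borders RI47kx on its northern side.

RI48ka

Latitude subsquare x = 23; +1 → 24, wraps to 0 = a, carry into square.
Latitude square 7; +1 → 8.
The longitude characters are unchanged.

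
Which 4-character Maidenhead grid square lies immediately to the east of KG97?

Longitude square 9; +1 → 10, wraps to 0, carry into field.
Longitude field K = 10; +1 → 11 = L.
The latitude characters are unchanged.

LG07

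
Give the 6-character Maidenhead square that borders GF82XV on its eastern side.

Longitude subsquare x = 23; +1 → 24, wraps to 0 = a, carry into square.
Longitude square 8; +1 → 9.
The latitude characters are unchanged.

GF92av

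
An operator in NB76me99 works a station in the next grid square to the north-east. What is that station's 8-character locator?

NB76nf00

Longitude extended square 9; +1 → 10, wraps to 0, carry into subsquare.
Longitude subsquare m = 12; +1 → 13 = n.
Latitude extended square 9; +1 → 10, wraps to 0, carry into subsquare.
Latitude subsquare e = 4; +1 → 5 = f.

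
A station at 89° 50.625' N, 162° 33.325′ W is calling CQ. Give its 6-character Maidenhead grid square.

AR89ru

Offset from 180°W / 90°S: lon 17.4446°, lat 179.8438°.
Field (20°×10°, letters A–R): lon ⌊17.4446/20⌋ = 0 → A; lat ⌊179.8438/10⌋ = 17 → R.
Square (2°×1°, digits 0–9): lon ⌊17.4446/2⌋ = 8; lat ⌊9.8438/1⌋ = 9.
Subsquare (5′×2.5′, letters a–x): lon ⌊1.4446/0.0833333⌋ = 17 → r; lat ⌊0.8438/0.0416667⌋ = 20 → u.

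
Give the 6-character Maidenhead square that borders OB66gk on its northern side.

OB66gl

Latitude subsquare k = 10; +1 → 11 = l.
The longitude characters are unchanged.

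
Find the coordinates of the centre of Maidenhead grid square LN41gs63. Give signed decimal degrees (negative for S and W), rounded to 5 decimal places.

Field L=11, N=13: +11·20° lon, +13·10° lat → SW at lon 40°, lat 40°.
Square 4, 1: +4·2° lon, +1·1° lat → SW at lon 48°, lat 41°.
Subsquare g=6, s=18: +6·0.0833333° lon, +18·0.0416667° lat → SW at lon 48.5°, lat 41.75°.
Extended square 6, 3: +6·0.00833333° lon, +3·0.00416667° lat → SW at lon 48.55°, lat 41.7625°.
Cell spans 0.00833333° lon × 0.00416667° lat. Centre is SW corner plus half of each.
latitude 41.76458, longitude 48.55417.

41.76458, 48.55417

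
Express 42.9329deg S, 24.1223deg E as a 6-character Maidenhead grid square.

Offset from 180°W / 90°S: lon 204.1223°, lat 47.0671°.
Field: lon ⌊204.1223/20⌋ = 10 → K; lat ⌊47.0671/10⌋ = 4 → E.
Square: lon ⌊4.1223/2⌋ = 2; lat ⌊7.0671/1⌋ = 7.
Subsquare: lon ⌊0.1223/0.0833333⌋ = 1 → b; lat ⌊0.0671/0.0416667⌋ = 1 → b.

KE27bb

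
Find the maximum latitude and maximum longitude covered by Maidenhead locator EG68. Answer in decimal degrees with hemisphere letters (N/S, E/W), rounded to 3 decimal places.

21.000° S, 86.000° W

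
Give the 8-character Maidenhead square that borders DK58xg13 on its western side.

DK58xg03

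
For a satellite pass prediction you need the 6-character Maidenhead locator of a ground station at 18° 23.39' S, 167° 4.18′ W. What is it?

AH61lo

Shift to the Maidenhead origin (180°W, 90°S): lon 12.9303, lat 71.6102.
Field: 12.9303/20 → 0 → A, 71.6102/10 → 7 → H; chars AH.
Square: 12.9303/2 → 6, 1.6102/1 → 1; chars 61.
Subsquare: 0.9303/0.0833333 → 11 → l, 0.6102/0.0416667 → 14 → o; chars lo.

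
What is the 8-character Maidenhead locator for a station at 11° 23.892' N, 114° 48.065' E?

Shift to the Maidenhead origin (180°W, 90°S): lon 294.80108, lat 101.39820.
Field: lon ⌊294.80108/20⌋ = 14 → O; lat ⌊101.39820/10⌋ = 10 → K.
Square: lon ⌊14.80108/2⌋ = 7; lat ⌊1.39820/1⌋ = 1.
Subsquare: lon ⌊0.80108/0.0833333⌋ = 9 → j; lat ⌊0.39820/0.0416667⌋ = 9 → j.
Extended square: lon ⌊0.05108/0.00833333⌋ = 6; lat ⌊0.02320/0.00416667⌋ = 5.

OK71jj65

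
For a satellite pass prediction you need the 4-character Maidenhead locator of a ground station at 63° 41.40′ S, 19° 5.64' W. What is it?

Add 180° to longitude and 90° to latitude: 160.91, 26.31.
Field: 160.91/20 → 8 → I, 26.31/10 → 2 → C; chars IC.
Square: 0.91/2 → 0, 6.31/1 → 6; chars 06.

IC06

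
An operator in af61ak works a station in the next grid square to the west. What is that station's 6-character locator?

AF51xk

Longitude subsquare a = 0; −1 → -1, wraps to 23 = x, carry into square.
Longitude square 6; −1 → 5.
The latitude characters are unchanged.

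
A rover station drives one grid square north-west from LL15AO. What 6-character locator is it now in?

LL05xp

Longitude subsquare a = 0; −1 → -1, wraps to 23 = x, carry into square.
Longitude square 1; −1 → 0.
Latitude subsquare o = 14; +1 → 15 = p.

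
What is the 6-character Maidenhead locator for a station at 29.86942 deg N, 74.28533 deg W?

Offset from 180°W / 90°S: lon 105.7147°, lat 119.8694°.
Field: lon ⌊105.7147/20⌋ = 5 → F; lat ⌊119.8694/10⌋ = 11 → L.
Square: lon ⌊5.7147/2⌋ = 2; lat ⌊9.8694/1⌋ = 9.
Subsquare: lon ⌊1.7147/0.0833333⌋ = 20 → u; lat ⌊0.8694/0.0416667⌋ = 20 → u.

FL29uu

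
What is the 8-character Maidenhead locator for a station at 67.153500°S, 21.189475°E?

KC02ou23

Offset from 180°W / 90°S: lon 201.18948°, lat 22.84650°.
Field: lon ⌊201.18948/20⌋ = 10 → K; lat ⌊22.84650/10⌋ = 2 → C.
Square: lon ⌊1.18948/2⌋ = 0; lat ⌊2.84650/1⌋ = 2.
Subsquare: lon ⌊1.18948/0.0833333⌋ = 14 → o; lat ⌊0.84650/0.0416667⌋ = 20 → u.
Extended square: lon ⌊0.02281/0.00833333⌋ = 2; lat ⌊0.01317/0.00416667⌋ = 3.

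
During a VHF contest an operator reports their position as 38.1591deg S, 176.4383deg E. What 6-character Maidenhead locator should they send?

Add 180° to longitude and 90° to latitude: 356.4383, 51.8409.
Field: lon ⌊356.4383/20⌋ = 17 → R; lat ⌊51.8409/10⌋ = 5 → F.
Square: lon ⌊16.4383/2⌋ = 8; lat ⌊1.8409/1⌋ = 1.
Subsquare: lon ⌊0.4383/0.0833333⌋ = 5 → f; lat ⌊0.8409/0.0416667⌋ = 20 → u.

RF81fu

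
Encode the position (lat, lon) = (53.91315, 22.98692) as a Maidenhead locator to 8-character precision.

KO13lv89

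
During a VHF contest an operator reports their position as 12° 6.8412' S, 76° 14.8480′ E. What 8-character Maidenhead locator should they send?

MH87cv92

Add 180° to longitude and 90° to latitude: 256.24747, 77.88598.
Field: lon ⌊256.24747/20⌋ = 12 → M; lat ⌊77.88598/10⌋ = 7 → H.
Square: lon ⌊16.24747/2⌋ = 8; lat ⌊7.88598/1⌋ = 7.
Subsquare: lon ⌊0.24747/0.0833333⌋ = 2 → c; lat ⌊0.88598/0.0416667⌋ = 21 → v.
Extended square: lon ⌊0.08080/0.00833333⌋ = 9; lat ⌊0.01098/0.00416667⌋ = 2.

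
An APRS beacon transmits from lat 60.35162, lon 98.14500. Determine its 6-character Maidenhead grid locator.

NP90bi

Shift to the Maidenhead origin (180°W, 90°S): lon 278.1450, lat 150.3516.
Field: lon ⌊278.1450/20⌋ = 13 → N; lat ⌊150.3516/10⌋ = 15 → P.
Square: lon ⌊18.1450/2⌋ = 9; lat ⌊0.3516/1⌋ = 0.
Subsquare: lon ⌊0.1450/0.0833333⌋ = 1 → b; lat ⌊0.3516/0.0416667⌋ = 8 → i.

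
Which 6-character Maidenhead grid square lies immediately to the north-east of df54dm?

DF54en

Longitude subsquare d = 3; +1 → 4 = e.
Latitude subsquare m = 12; +1 → 13 = n.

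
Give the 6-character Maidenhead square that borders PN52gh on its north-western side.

Longitude subsquare g = 6; −1 → 5 = f.
Latitude subsquare h = 7; +1 → 8 = i.

PN52fi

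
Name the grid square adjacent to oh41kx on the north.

Latitude subsquare x = 23; +1 → 24, wraps to 0 = a, carry into square.
Latitude square 1; +1 → 2.
The longitude characters are unchanged.

OH42ka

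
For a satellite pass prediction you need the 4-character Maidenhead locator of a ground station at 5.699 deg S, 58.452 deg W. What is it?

GI04

Shift to the Maidenhead origin (180°W, 90°S): lon 121.55, lat 84.30.
Field: lon ⌊121.55/20⌋ = 6 → G; lat ⌊84.30/10⌋ = 8 → I.
Square: lon ⌊1.55/2⌋ = 0; lat ⌊4.30/1⌋ = 4.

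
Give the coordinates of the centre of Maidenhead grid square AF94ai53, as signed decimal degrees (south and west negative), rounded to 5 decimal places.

Field A=0, F=5: +0·20° lon, +5·10° lat → SW at lon -180°, lat -40°.
Square 9, 4: +9·2° lon, +4·1° lat → SW at lon -162°, lat -36°.
Subsquare a=0, i=8: +0·0.0833333° lon, +8·0.0416667° lat → SW at lon -162°, lat -35.6667°.
Extended square 5, 3: +5·0.00833333° lon, +3·0.00416667° lat → SW at lon -161.958°, lat -35.6542°.
Cell spans 0.00833333° lon × 0.00416667° lat. Centre is SW corner plus half of each.
latitude -35.65208, longitude -161.95417.

-35.65208, -161.95417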